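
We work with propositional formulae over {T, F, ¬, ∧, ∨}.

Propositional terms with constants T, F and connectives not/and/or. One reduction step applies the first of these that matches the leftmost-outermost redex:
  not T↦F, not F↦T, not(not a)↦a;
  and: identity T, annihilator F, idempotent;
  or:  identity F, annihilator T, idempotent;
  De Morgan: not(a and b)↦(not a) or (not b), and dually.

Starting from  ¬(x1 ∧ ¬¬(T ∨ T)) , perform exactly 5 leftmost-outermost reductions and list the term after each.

Answer: after 5 steps: ¬x1 ∨ F

Working:
  start: ¬(x1 ∧ ¬¬(T ∨ T))
  step 1: ¬x1 ∨ ¬¬¬(T ∨ T)
  step 2: ¬x1 ∨ ¬(T ∨ T)
  step 3: ¬x1 ∨ (¬T ∧ ¬T)
  step 4: ¬x1 ∨ ¬T
  step 5: ¬x1 ∨ F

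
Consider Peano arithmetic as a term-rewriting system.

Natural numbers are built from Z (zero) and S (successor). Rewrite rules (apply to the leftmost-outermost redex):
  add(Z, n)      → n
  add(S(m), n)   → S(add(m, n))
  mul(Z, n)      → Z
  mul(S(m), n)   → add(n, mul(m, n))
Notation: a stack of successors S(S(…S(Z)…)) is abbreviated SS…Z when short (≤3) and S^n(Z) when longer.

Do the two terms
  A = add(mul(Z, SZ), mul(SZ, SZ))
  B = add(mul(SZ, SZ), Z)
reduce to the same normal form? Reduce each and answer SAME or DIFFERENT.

Term A:
  start: add(mul(Z, SZ), mul(SZ, SZ))
  [1] add(Z, mul(SZ, SZ))
  [2] mul(SZ, SZ)
  [3] add(SZ, mul(Z, SZ))
  [4] S(add(Z, mul(Z, SZ)))
  [5] S(mul(Z, SZ))
  [6] SZ

Term B:
  start: add(mul(SZ, SZ), Z)
  [1] add(add(SZ, mul(Z, SZ)), Z)
  [2] add(S(add(Z, mul(Z, SZ))), Z)
  [3] S(add(add(Z, mul(Z, SZ)), Z))
  [4] S(add(mul(Z, SZ), Z))
  [5] S(add(Z, Z))
  [6] SZ

Answer: SAME — A ⇓ SZ, B ⇓ SZ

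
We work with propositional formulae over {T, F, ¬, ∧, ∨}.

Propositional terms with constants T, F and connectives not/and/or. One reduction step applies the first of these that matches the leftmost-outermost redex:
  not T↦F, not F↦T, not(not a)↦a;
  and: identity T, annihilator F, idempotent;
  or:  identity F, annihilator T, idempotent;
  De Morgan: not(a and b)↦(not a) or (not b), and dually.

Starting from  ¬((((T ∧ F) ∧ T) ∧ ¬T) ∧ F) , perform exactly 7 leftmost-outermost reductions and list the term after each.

  start: ¬((((T ∧ F) ∧ T) ∧ ¬T) ∧ F)
  →1  ¬(((T ∧ F) ∧ T) ∧ ¬T) ∨ ¬F
  →2  (¬((T ∧ F) ∧ T) ∨ ¬¬T) ∨ ¬F
  →3  ((¬(T ∧ F) ∨ ¬T) ∨ ¬¬T) ∨ ¬F
  →4  (((¬T ∨ ¬F) ∨ ¬T) ∨ ¬¬T) ∨ ¬F
  →5  (((F ∨ ¬F) ∨ ¬T) ∨ ¬¬T) ∨ ¬F
  →6  ((¬F ∨ ¬T) ∨ ¬¬T) ∨ ¬F
  →7  ((T ∨ ¬T) ∨ ¬¬T) ∨ ¬F

Answer: after 7 steps: ((T ∨ ¬T) ∨ ¬¬T) ∨ ¬F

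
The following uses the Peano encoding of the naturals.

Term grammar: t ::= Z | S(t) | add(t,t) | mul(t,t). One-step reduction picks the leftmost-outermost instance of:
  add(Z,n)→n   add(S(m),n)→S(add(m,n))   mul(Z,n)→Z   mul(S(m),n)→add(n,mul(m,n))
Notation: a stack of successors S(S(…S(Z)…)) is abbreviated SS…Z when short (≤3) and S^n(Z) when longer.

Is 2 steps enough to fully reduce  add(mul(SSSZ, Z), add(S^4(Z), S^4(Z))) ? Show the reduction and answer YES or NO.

  start: add(mul(SSSZ, Z), add(S^4(Z), S^4(Z)))
  step 1: add(add(Z, mul(SSZ, Z)), add(S^4(Z), S^4(Z)))
  step 2: add(mul(SSZ, Z), add(S^4(Z), S^4(Z)))

Answer: NO — after 2 steps the term is add(mul(SSZ, Z), add(S^4(Z), S^4(Z))), not yet normal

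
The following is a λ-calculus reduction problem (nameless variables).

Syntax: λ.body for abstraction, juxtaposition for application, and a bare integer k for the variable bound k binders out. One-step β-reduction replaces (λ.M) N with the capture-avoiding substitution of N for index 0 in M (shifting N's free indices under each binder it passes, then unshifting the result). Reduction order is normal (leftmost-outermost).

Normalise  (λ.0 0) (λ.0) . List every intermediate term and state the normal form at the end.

Answer: normal form = λ.0  (in 2 steps)

Reduction:
  start: (λ.0 0) (λ.0)
  step 1: (λ.0) (λ.0)
  step 2: λ.0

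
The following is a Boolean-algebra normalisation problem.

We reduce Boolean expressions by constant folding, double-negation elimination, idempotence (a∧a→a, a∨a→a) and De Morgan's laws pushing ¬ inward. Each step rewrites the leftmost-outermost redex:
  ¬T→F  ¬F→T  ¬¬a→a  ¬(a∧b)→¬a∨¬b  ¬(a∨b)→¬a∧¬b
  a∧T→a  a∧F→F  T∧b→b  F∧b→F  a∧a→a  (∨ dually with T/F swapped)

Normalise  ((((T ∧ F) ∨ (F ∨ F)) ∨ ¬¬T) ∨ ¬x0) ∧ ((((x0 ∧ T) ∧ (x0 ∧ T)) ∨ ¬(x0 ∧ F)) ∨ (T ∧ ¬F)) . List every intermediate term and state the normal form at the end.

Answer: normal form = T  (in 14 steps)

Working:
  start: ((((T ∧ F) ∨ (F ∨ F)) ∨ ¬¬T) ∨ ¬x0) ∧ ((((x0 ∧ T) ∧ (x0 ∧ T)) ∨ ¬(x0 ∧ F)) ∨ (T ∧ ¬F))
  step 1: (((F ∨ (F ∨ F)) ∨ ¬¬T) ∨ ¬x0) ∧ ((((x0 ∧ T) ∧ (x0 ∧ T)) ∨ ¬(x0 ∧ F)) ∨ (T ∧ ¬F))
  step 2: (((F ∨ F) ∨ ¬¬T) ∨ ¬x0) ∧ ((((x0 ∧ T) ∧ (x0 ∧ T)) ∨ ¬(x0 ∧ F)) ∨ (T ∧ ¬F))
  step 3: ((F ∨ ¬¬T) ∨ ¬x0) ∧ ((((x0 ∧ T) ∧ (x0 ∧ T)) ∨ ¬(x0 ∧ F)) ∨ (T ∧ ¬F))
  step 4: (¬¬T ∨ ¬x0) ∧ ((((x0 ∧ T) ∧ (x0 ∧ T)) ∨ ¬(x0 ∧ F)) ∨ (T ∧ ¬F))
  step 5: (T ∨ ¬x0) ∧ ((((x0 ∧ T) ∧ (x0 ∧ T)) ∨ ¬(x0 ∧ F)) ∨ (T ∧ ¬F))
  step 6: T ∧ ((((x0 ∧ T) ∧ (x0 ∧ T)) ∨ ¬(x0 ∧ F)) ∨ (T ∧ ¬F))
  step 7: (((x0 ∧ T) ∧ (x0 ∧ T)) ∨ ¬(x0 ∧ F)) ∨ (T ∧ ¬F)
  step 8: ((x0 ∧ T) ∨ ¬(x0 ∧ F)) ∨ (T ∧ ¬F)
  step 9: (x0 ∨ ¬(x0 ∧ F)) ∨ (T ∧ ¬F)
  step 10: (x0 ∨ (¬x0 ∨ ¬F)) ∨ (T ∧ ¬F)
  step 11: (x0 ∨ (¬x0 ∨ T)) ∨ (T ∧ ¬F)
  step 12: (x0 ∨ T) ∨ (T ∧ ¬F)
  step 13: T ∨ (T ∧ ¬F)
  step 14: T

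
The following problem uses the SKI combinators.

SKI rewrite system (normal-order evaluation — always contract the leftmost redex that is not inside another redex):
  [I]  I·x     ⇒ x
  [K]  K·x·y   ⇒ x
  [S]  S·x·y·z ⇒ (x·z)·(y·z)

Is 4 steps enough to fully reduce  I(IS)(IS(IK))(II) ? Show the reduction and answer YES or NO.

  start: I(IS)(IS(IK))(II)
  →1  IS(IS(IK))(II)
  →2  S(IS(IK))(II)
  →3  S(S(IK))(II)
  →4  S(SK)(II)

Answer: NO — after 4 steps the term is S(SK)(II), not yet normal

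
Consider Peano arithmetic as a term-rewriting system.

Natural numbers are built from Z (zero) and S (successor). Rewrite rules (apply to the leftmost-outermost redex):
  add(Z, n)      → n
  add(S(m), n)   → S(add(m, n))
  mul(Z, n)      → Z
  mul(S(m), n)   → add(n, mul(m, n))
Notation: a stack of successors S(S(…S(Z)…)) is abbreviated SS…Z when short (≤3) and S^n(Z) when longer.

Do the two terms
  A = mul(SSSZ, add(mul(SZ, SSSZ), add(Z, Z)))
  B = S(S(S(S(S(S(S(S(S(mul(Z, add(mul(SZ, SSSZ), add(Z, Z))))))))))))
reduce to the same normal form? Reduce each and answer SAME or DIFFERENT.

Answer: SAME — A ⇓ S^9(Z), B ⇓ S^9(Z)

Working:
Term A:
  start: mul(SSSZ, add(mul(SZ, SSSZ), add(Z, Z)))
  →1  add(add(mul(SZ, SSSZ), add(Z, Z)), mul(SSZ, add(mul(SZ, SSSZ), add(Z, Z))))
  →2  add(add(add(SSSZ, mul(Z, SSSZ)), add(Z, Z)), mul(SSZ, add(mul(SZ, SSSZ), add(Z, Z))))
  →3  add(add(S(add(SSZ, mul(Z, SSSZ))), add(Z, Z)), mul(SSZ, add(mul(SZ, SSSZ), add(Z, Z))))
  →4  add(S(add(add(SSZ, mul(Z, SSSZ)), add(Z, Z))), mul(SSZ, add(mul(SZ, SSSZ), add(Z, Z))))
  →5  S(add(add(add(SSZ, mul(Z, SSSZ)), add(Z, Z)), mul(SSZ, add(mul(SZ, SSSZ), add(Z, Z)))))
  →6  S(add(add(S(add(SZ, mul(Z, SSSZ))), add(Z, Z)), mul(SSZ, add(mul(SZ, SSSZ), add(Z, Z)))))
  →7  S(add(S(add(add(SZ, mul(Z, SSSZ)), add(Z, Z))), mul(SSZ, add(mul(SZ, SSSZ), add(Z, Z)))))
  →8  S(S(add(add(add(SZ, mul(Z, SSSZ)), add(Z, Z)), mul(SSZ, add(mul(SZ, SSSZ), add(Z, Z))))))
  →9  S(S(add(add(S(add(Z, mul(Z, SSSZ))), add(Z, Z)), mul(SSZ, add(mul(SZ, SSSZ), add(Z, Z))))))
  →10  S(S(add(S(add(add(Z, mul(Z, SSSZ)), add(Z, Z))), mul(SSZ, add(mul(SZ, SSSZ), add(Z, Z))))))
  →11  S(S(S(add(add(add(Z, mul(Z, SSSZ)), add(Z, Z)), mul(SSZ, add(mul(SZ, SSSZ), add(Z, Z)))))))
  →12  S(S(S(add(add(mul(Z, SSSZ), add(Z, Z)), mul(SSZ, add(mul(SZ, SSSZ), add(Z, Z)))))))
  →13  S(S(S(add(add(Z, add(Z, Z)), mul(SSZ, add(mul(SZ, SSSZ), add(Z, Z)))))))
  →14  S(S(S(add(add(Z, Z), mul(SSZ, add(mul(SZ, SSSZ), add(Z, Z)))))))
  →15  S(S(S(add(Z, mul(SSZ, add(mul(SZ, SSSZ), add(Z, Z)))))))
  →16  S(S(S(mul(SSZ, add(mul(SZ, SSSZ), add(Z, Z))))))
  →17  S(S(S(add(add(mul(SZ, SSSZ), add(Z, Z)), mul(SZ, add(mul(SZ, SSSZ), add(Z, Z)))))))
  →18  S(S(S(add(add(add(SSSZ, mul(Z, SSSZ)), add(Z, Z)), mul(SZ, add(mul(SZ, SSSZ), add(Z, Z)))))))
  →19  S(S(S(add(add(S(add(SSZ, mul(Z, SSSZ))), add(Z, Z)), mul(SZ, add(mul(SZ, SSSZ), add(Z, Z)))))))
  →20  S(S(S(add(S(add(add(SSZ, mul(Z, SSSZ)), add(Z, Z))), mul(SZ, add(mul(SZ, SSSZ), add(Z, Z)))))))
  →21  S(S(S(S(add(add(add(SSZ, mul(Z, SSSZ)), add(Z, Z)), mul(SZ, add(mul(SZ, SSSZ), add(Z, Z))))))))
  →22  S(S(S(S(add(add(S(add(SZ, mul(Z, SSSZ))), add(Z, Z)), mul(SZ, add(mul(SZ, SSSZ), add(Z, Z))))))))
  →23  S(S(S(S(add(S(add(add(SZ, mul(Z, SSSZ)), add(Z, Z))), mul(SZ, add(mul(SZ, SSSZ), add(Z, Z))))))))
  →24  S(S(S(S(S(add(add(add(SZ, mul(Z, SSSZ)), add(Z, Z)), mul(SZ, add(mul(SZ, SSSZ), add(Z, Z)))))))))
  →25  S(S(S(S(S(add(add(S(add(Z, mul(Z, SSSZ))), add(Z, Z)), mul(SZ, add(mul(SZ, SSSZ), add(Z, Z)))))))))
  →26  S(S(S(S(S(add(S(add(add(Z, mul(Z, SSSZ)), add(Z, Z))), mul(SZ, add(mul(SZ, SSSZ), add(Z, Z)))))))))
  →27  S(S(S(S(S(S(add(add(add(Z, mul(Z, SSSZ)), add(Z, Z)), mul(SZ, add(mul(SZ, SSSZ), add(Z, Z))))))))))
  →28  S(S(S(S(S(S(add(add(mul(Z, SSSZ), add(Z, Z)), mul(SZ, add(mul(SZ, SSSZ), add(Z, Z))))))))))
  →29  S(S(S(S(S(S(add(add(Z, add(Z, Z)), mul(SZ, add(mul(SZ, SSSZ), add(Z, Z))))))))))
  →30  S(S(S(S(S(S(add(add(Z, Z), mul(SZ, add(mul(SZ, SSSZ), add(Z, Z))))))))))
  →31  S(S(S(S(S(S(add(Z, mul(SZ, add(mul(SZ, SSSZ), add(Z, Z))))))))))
  →32  S(S(S(S(S(S(mul(SZ, add(mul(SZ, SSSZ), add(Z, Z)))))))))
  →33  S(S(S(S(S(S(add(add(mul(SZ, SSSZ), add(Z, Z)), mul(Z, add(mul(SZ, SSSZ), add(Z, Z))))))))))
  →34  S(S(S(S(S(S(add(add(add(SSSZ, mul(Z, SSSZ)), add(Z, Z)), mul(Z, add(mul(SZ, SSSZ), add(Z, Z))))))))))
  →35  S(S(S(S(S(S(add(add(S(add(SSZ, mul(Z, SSSZ))), add(Z, Z)), mul(Z, add(mul(SZ, SSSZ), add(Z, Z))))))))))
  →36  S(S(S(S(S(S(add(S(add(add(SSZ, mul(Z, SSSZ)), add(Z, Z))), mul(Z, add(mul(SZ, SSSZ), add(Z, Z))))))))))
  →37  S(S(S(S(S(S(S(add(add(add(SSZ, mul(Z, SSSZ)), add(Z, Z)), mul(Z, add(mul(SZ, SSSZ), add(Z, Z)))))))))))
  →38  S(S(S(S(S(S(S(add(add(S(add(SZ, mul(Z, SSSZ))), add(Z, Z)), mul(Z, add(mul(SZ, SSSZ), add(Z, Z)))))))))))
  →39  S(S(S(S(S(S(S(add(S(add(add(SZ, mul(Z, SSSZ)), add(Z, Z))), mul(Z, add(mul(SZ, SSSZ), add(Z, Z)))))))))))
  →40  S(S(S(S(S(S(S(S(add(add(add(SZ, mul(Z, SSSZ)), add(Z, Z)), mul(Z, add(mul(SZ, SSSZ), add(Z, Z))))))))))))
  →41  S(S(S(S(S(S(S(S(add(add(S(add(Z, mul(Z, SSSZ))), add(Z, Z)), mul(Z, add(mul(SZ, SSSZ), add(Z, Z))))))))))))
  →42  S(S(S(S(S(S(S(S(add(S(add(add(Z, mul(Z, SSSZ)), add(Z, Z))), mul(Z, add(mul(SZ, SSSZ), add(Z, Z))))))))))))
  →43  S(S(S(S(S(S(S(S(S(add(add(add(Z, mul(Z, SSSZ)), add(Z, Z)), mul(Z, add(mul(SZ, SSSZ), add(Z, Z)))))))))))))
  →44  S(S(S(S(S(S(S(S(S(add(add(mul(Z, SSSZ), add(Z, Z)), mul(Z, add(mul(SZ, SSSZ), add(Z, Z)))))))))))))
  →45  S(S(S(S(S(S(S(S(S(add(add(Z, add(Z, Z)), mul(Z, add(mul(SZ, SSSZ), add(Z, Z)))))))))))))
  →46  S(S(S(S(S(S(S(S(S(add(add(Z, Z), mul(Z, add(mul(SZ, SSSZ), add(Z, Z)))))))))))))
  →47  S(S(S(S(S(S(S(S(S(add(Z, mul(Z, add(mul(SZ, SSSZ), add(Z, Z)))))))))))))
  →48  S(S(S(S(S(S(S(S(S(mul(Z, add(mul(SZ, SSSZ), add(Z, Z))))))))))))
  →49  S^9(Z)

Term B:
  start: S(S(S(S(S(S(S(S(S(mul(Z, add(mul(SZ, SSSZ), add(Z, Z))))))))))))
  →1  S^9(Z)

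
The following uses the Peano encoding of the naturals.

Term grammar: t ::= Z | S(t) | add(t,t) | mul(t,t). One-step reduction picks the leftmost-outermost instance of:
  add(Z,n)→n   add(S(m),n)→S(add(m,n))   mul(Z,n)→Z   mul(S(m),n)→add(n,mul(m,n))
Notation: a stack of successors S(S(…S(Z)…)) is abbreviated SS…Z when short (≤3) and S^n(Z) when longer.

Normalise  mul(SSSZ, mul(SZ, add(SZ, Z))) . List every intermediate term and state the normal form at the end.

  start: mul(SSSZ, mul(SZ, add(SZ, Z)))
  →1  add(mul(SZ, add(SZ, Z)), mul(SSZ, mul(SZ, add(SZ, Z))))
  →2  add(add(add(SZ, Z), mul(Z, add(SZ, Z))), mul(SSZ, mul(SZ, add(SZ, Z))))
  →3  add(add(S(add(Z, Z)), mul(Z, add(SZ, Z))), mul(SSZ, mul(SZ, add(SZ, Z))))
  →4  add(S(add(add(Z, Z), mul(Z, add(SZ, Z)))), mul(SSZ, mul(SZ, add(SZ, Z))))
  →5  S(add(add(add(Z, Z), mul(Z, add(SZ, Z))), mul(SSZ, mul(SZ, add(SZ, Z)))))
  →6  S(add(add(Z, mul(Z, add(SZ, Z))), mul(SSZ, mul(SZ, add(SZ, Z)))))
  →7  S(add(mul(Z, add(SZ, Z)), mul(SSZ, mul(SZ, add(SZ, Z)))))
  →8  S(add(Z, mul(SSZ, mul(SZ, add(SZ, Z)))))
  →9  S(mul(SSZ, mul(SZ, add(SZ, Z))))
  →10  S(add(mul(SZ, add(SZ, Z)), mul(SZ, mul(SZ, add(SZ, Z)))))
  →11  S(add(add(add(SZ, Z), mul(Z, add(SZ, Z))), mul(SZ, mul(SZ, add(SZ, Z)))))
  →12  S(add(add(S(add(Z, Z)), mul(Z, add(SZ, Z))), mul(SZ, mul(SZ, add(SZ, Z)))))
  →13  S(add(S(add(add(Z, Z), mul(Z, add(SZ, Z)))), mul(SZ, mul(SZ, add(SZ, Z)))))
  →14  S(S(add(add(add(Z, Z), mul(Z, add(SZ, Z))), mul(SZ, mul(SZ, add(SZ, Z))))))
  →15  S(S(add(add(Z, mul(Z, add(SZ, Z))), mul(SZ, mul(SZ, add(SZ, Z))))))
  →16  S(S(add(mul(Z, add(SZ, Z)), mul(SZ, mul(SZ, add(SZ, Z))))))
  →17  S(S(add(Z, mul(SZ, mul(SZ, add(SZ, Z))))))
  →18  S(S(mul(SZ, mul(SZ, add(SZ, Z)))))
  →19  S(S(add(mul(SZ, add(SZ, Z)), mul(Z, mul(SZ, add(SZ, Z))))))
  →20  S(S(add(add(add(SZ, Z), mul(Z, add(SZ, Z))), mul(Z, mul(SZ, add(SZ, Z))))))
  →21  S(S(add(add(S(add(Z, Z)), mul(Z, add(SZ, Z))), mul(Z, mul(SZ, add(SZ, Z))))))
  →22  S(S(add(S(add(add(Z, Z), mul(Z, add(SZ, Z)))), mul(Z, mul(SZ, add(SZ, Z))))))
  →23  S(S(S(add(add(add(Z, Z), mul(Z, add(SZ, Z))), mul(Z, mul(SZ, add(SZ, Z)))))))
  →24  S(S(S(add(add(Z, mul(Z, add(SZ, Z))), mul(Z, mul(SZ, add(SZ, Z)))))))
  →25  S(S(S(add(mul(Z, add(SZ, Z)), mul(Z, mul(SZ, add(SZ, Z)))))))
  →26  S(S(S(add(Z, mul(Z, mul(SZ, add(SZ, Z)))))))
  →27  S(S(S(mul(Z, mul(SZ, add(SZ, Z))))))
  →28  SSSZ

Answer: normal form = SSSZ  (in 28 steps)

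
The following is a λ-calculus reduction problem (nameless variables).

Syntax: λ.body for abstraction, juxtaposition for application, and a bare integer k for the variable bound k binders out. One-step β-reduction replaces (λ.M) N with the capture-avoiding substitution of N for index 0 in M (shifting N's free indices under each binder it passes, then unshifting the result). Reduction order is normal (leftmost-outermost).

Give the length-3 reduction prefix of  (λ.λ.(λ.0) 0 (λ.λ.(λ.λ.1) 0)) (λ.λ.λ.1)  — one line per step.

Answer: after 3 steps: λ.0 (λ.λ.λ.1)

Derivation:
  start: (λ.λ.(λ.0) 0 (λ.λ.(λ.λ.1) 0)) (λ.λ.λ.1)
  [1] λ.(λ.0) 0 (λ.λ.(λ.λ.1) 0)
  [2] λ.0 (λ.λ.(λ.λ.1) 0)
  [3] λ.0 (λ.λ.λ.1)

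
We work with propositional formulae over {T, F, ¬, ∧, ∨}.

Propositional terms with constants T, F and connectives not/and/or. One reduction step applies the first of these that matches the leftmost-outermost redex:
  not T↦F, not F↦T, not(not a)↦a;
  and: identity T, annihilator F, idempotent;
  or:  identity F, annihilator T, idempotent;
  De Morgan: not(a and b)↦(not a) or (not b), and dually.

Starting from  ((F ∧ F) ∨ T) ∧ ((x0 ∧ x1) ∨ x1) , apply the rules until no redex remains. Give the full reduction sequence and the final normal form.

Answer: normal form = (x0 ∧ x1) ∨ x1  (in 2 steps)

Working:
  start: ((F ∧ F) ∨ T) ∧ ((x0 ∧ x1) ∨ x1)
  →1  T ∧ ((x0 ∧ x1) ∨ x1)
  →2  (x0 ∧ x1) ∨ x1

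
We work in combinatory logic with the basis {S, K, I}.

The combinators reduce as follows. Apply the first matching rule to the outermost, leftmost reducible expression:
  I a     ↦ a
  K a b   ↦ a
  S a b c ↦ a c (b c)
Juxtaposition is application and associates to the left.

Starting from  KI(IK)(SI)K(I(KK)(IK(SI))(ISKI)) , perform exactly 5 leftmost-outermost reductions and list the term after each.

Answer: after 5 steps: KK(IK(SI))(ISKI)(K(I(KK)(IK(SI))(ISKI)))

Reduction:
  start: KI(IK)(SI)K(I(KK)(IK(SI))(ISKI))
  →1  I(SI)K(I(KK)(IK(SI))(ISKI))
  →2  SIK(I(KK)(IK(SI))(ISKI))
  →3  I(I(KK)(IK(SI))(ISKI))(K(I(KK)(IK(SI))(ISKI)))
  →4  I(KK)(IK(SI))(ISKI)(K(I(KK)(IK(SI))(ISKI)))
  →5  KK(IK(SI))(ISKI)(K(I(KK)(IK(SI))(ISKI)))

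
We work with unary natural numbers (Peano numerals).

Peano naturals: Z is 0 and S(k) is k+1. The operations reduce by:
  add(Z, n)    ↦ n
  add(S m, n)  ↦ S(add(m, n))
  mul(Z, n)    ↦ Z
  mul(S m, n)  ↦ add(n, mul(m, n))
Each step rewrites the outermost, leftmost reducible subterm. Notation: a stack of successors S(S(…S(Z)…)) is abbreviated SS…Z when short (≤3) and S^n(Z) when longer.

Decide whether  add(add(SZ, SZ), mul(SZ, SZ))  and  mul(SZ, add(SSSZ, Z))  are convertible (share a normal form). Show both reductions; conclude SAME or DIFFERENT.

Term A:
  start: add(add(SZ, SZ), mul(SZ, SZ))
  →1  add(S(add(Z, SZ)), mul(SZ, SZ))
  →2  S(add(add(Z, SZ), mul(SZ, SZ)))
  →3  S(add(SZ, mul(SZ, SZ)))
  →4  S(S(add(Z, mul(SZ, SZ))))
  →5  S(S(mul(SZ, SZ)))
  →6  S(S(add(SZ, mul(Z, SZ))))
  →7  S(S(S(add(Z, mul(Z, SZ)))))
  →8  S(S(S(mul(Z, SZ))))
  →9  SSSZ

Term B:
  start: mul(SZ, add(SSSZ, Z))
  →1  add(add(SSSZ, Z), mul(Z, add(SSSZ, Z)))
  →2  add(S(add(SSZ, Z)), mul(Z, add(SSSZ, Z)))
  →3  S(add(add(SSZ, Z), mul(Z, add(SSSZ, Z))))
  →4  S(add(S(add(SZ, Z)), mul(Z, add(SSSZ, Z))))
  →5  S(S(add(add(SZ, Z), mul(Z, add(SSSZ, Z)))))
  →6  S(S(add(S(add(Z, Z)), mul(Z, add(SSSZ, Z)))))
  →7  S(S(S(add(add(Z, Z), mul(Z, add(SSSZ, Z))))))
  →8  S(S(S(add(Z, mul(Z, add(SSSZ, Z))))))
  →9  S(S(S(mul(Z, add(SSSZ, Z)))))
  →10  SSSZ

Answer: SAME — A ⇓ SSSZ, B ⇓ SSSZ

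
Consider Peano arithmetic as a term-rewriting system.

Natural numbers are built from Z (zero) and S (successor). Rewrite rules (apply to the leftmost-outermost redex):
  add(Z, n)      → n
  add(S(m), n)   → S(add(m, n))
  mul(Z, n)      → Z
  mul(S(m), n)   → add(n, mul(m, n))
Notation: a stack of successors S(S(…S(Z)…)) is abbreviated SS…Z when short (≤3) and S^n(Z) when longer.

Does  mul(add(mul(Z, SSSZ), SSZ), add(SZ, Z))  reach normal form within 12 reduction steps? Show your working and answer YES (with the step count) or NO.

Answer: NO — after 12 steps the term is S(S(mul(Z, add(SZ, Z)))), not yet normal

Derivation:
  start: mul(add(mul(Z, SSSZ), SSZ), add(SZ, Z))
  [1] mul(add(Z, SSZ), add(SZ, Z))
  [2] mul(SSZ, add(SZ, Z))
  [3] add(add(SZ, Z), mul(SZ, add(SZ, Z)))
  [4] add(S(add(Z, Z)), mul(SZ, add(SZ, Z)))
  [5] S(add(add(Z, Z), mul(SZ, add(SZ, Z))))
  [6] S(add(Z, mul(SZ, add(SZ, Z))))
  [7] S(mul(SZ, add(SZ, Z)))
  [8] S(add(add(SZ, Z), mul(Z, add(SZ, Z))))
  [9] S(add(S(add(Z, Z)), mul(Z, add(SZ, Z))))
  [10] S(S(add(add(Z, Z), mul(Z, add(SZ, Z)))))
  [11] S(S(add(Z, mul(Z, add(SZ, Z)))))
  [12] S(S(mul(Z, add(SZ, Z))))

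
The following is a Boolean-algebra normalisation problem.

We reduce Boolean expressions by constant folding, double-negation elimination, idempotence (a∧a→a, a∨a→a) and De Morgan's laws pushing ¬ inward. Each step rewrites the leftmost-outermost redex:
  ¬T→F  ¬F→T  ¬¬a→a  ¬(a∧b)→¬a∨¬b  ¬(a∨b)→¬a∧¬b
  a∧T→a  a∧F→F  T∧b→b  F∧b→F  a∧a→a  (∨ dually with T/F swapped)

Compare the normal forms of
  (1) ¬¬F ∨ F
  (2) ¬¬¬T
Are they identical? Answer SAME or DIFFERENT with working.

Term A:
  start: ¬¬F ∨ F
  step 1: ¬¬F
  step 2: F

Term B:
  start: ¬¬¬T
  step 1: ¬T
  step 2: F

Answer: SAME — A ⇓ F, B ⇓ F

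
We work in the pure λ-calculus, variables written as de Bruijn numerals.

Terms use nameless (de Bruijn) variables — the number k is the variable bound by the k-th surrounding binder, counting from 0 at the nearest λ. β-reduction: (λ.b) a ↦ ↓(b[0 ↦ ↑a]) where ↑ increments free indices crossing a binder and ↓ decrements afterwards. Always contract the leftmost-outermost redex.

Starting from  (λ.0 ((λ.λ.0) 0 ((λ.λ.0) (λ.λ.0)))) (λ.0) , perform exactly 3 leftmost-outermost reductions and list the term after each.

  start: (λ.0 ((λ.λ.0) 0 ((λ.λ.0) (λ.λ.0)))) (λ.0)
  →1  (λ.0) ((λ.λ.0) (λ.0) ((λ.λ.0) (λ.λ.0)))
  →2  (λ.λ.0) (λ.0) ((λ.λ.0) (λ.λ.0))
  →3  (λ.0) ((λ.λ.0) (λ.λ.0))

Answer: after 3 steps: (λ.0) ((λ.λ.0) (λ.λ.0))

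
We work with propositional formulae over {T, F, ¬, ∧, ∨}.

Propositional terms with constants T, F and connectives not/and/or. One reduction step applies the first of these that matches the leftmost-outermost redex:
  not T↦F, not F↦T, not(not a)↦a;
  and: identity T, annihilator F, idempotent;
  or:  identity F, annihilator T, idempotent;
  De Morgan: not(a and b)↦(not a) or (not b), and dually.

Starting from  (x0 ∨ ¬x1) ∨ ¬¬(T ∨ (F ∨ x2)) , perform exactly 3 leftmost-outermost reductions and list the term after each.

  start: (x0 ∨ ¬x1) ∨ ¬¬(T ∨ (F ∨ x2))
  [1] (x0 ∨ ¬x1) ∨ (T ∨ (F ∨ x2))
  [2] (x0 ∨ ¬x1) ∨ T
  [3] T

Answer: after 3 steps: T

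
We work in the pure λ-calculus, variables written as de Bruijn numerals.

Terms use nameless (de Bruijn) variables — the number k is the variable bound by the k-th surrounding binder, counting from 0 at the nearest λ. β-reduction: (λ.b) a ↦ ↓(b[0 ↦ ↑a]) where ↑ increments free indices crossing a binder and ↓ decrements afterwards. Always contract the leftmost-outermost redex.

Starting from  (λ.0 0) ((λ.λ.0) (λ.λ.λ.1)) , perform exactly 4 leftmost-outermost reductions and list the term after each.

  start: (λ.0 0) ((λ.λ.0) (λ.λ.λ.1))
  →1  (λ.λ.0) (λ.λ.λ.1) ((λ.λ.0) (λ.λ.λ.1))
  →2  (λ.0) ((λ.λ.0) (λ.λ.λ.1))
  →3  (λ.λ.0) (λ.λ.λ.1)
  →4  λ.0

Answer: after 4 steps: λ.0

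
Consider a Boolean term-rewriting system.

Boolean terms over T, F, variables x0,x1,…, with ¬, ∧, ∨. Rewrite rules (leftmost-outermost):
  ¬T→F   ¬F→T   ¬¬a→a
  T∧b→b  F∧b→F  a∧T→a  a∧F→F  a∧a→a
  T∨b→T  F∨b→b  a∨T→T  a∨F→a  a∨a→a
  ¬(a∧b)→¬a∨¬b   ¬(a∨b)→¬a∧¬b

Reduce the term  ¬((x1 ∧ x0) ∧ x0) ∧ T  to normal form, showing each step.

  start: ¬((x1 ∧ x0) ∧ x0) ∧ T
  →1  ¬((x1 ∧ x0) ∧ x0)
  →2  ¬(x1 ∧ x0) ∨ ¬x0
  →3  (¬x1 ∨ ¬x0) ∨ ¬x0

Answer: normal form = (¬x1 ∨ ¬x0) ∨ ¬x0  (in 3 steps)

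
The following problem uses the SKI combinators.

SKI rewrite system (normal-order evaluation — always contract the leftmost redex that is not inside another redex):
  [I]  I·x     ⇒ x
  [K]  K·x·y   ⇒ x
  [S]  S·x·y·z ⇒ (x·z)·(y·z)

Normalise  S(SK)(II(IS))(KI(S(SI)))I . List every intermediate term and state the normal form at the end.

  start: S(SK)(II(IS))(KI(S(SI)))I
  →1  SK(KI(S(SI)))(II(IS)(KI(S(SI))))I
  →2  K(II(IS)(KI(S(SI))))(KI(S(SI))(II(IS)(KI(S(SI)))))I
  →3  II(IS)(KI(S(SI)))I
  →4  I(IS)(KI(S(SI)))I
  →5  IS(KI(S(SI)))I
  →6  S(KI(S(SI)))I
  →7  SII

Answer: normal form = SII  (in 7 steps)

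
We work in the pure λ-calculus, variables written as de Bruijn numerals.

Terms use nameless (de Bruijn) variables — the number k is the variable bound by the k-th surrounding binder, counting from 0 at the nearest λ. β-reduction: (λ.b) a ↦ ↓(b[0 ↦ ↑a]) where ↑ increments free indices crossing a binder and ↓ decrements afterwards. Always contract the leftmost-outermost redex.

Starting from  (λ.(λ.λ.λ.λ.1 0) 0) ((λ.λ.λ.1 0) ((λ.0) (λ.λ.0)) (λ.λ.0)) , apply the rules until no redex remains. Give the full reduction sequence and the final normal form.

  start: (λ.(λ.λ.λ.λ.1 0) 0) ((λ.λ.λ.1 0) ((λ.0) (λ.λ.0)) (λ.λ.0))
  [1] (λ.λ.λ.λ.1 0) ((λ.λ.λ.1 0) ((λ.0) (λ.λ.0)) (λ.λ.0))
  [2] λ.λ.λ.1 0

Answer: normal form = λ.λ.λ.1 0  (in 2 steps)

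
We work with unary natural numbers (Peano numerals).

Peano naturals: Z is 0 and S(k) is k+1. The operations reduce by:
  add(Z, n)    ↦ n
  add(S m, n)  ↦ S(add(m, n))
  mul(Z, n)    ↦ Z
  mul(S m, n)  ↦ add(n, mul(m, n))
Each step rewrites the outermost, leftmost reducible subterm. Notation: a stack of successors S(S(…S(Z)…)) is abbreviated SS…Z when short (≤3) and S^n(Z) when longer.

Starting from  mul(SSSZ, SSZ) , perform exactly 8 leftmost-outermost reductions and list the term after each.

Answer: after 8 steps: S(S(S(S(mul(SZ, SSZ)))))

Reduction:
  start: mul(SSSZ, SSZ)
  →1  add(SSZ, mul(SSZ, SSZ))
  →2  S(add(SZ, mul(SSZ, SSZ)))
  →3  S(S(add(Z, mul(SSZ, SSZ))))
  →4  S(S(mul(SSZ, SSZ)))
  →5  S(S(add(SSZ, mul(SZ, SSZ))))
  →6  S(S(S(add(SZ, mul(SZ, SSZ)))))
  →7  S(S(S(S(add(Z, mul(SZ, SSZ))))))
  →8  S(S(S(S(mul(SZ, SSZ)))))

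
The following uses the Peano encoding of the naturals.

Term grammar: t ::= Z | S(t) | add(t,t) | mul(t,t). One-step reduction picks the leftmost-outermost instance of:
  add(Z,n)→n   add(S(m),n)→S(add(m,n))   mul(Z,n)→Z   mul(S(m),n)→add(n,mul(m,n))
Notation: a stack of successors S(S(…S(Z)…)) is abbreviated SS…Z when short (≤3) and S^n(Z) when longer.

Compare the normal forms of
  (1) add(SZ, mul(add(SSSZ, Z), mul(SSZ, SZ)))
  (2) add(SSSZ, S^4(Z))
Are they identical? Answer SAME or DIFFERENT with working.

Answer: SAME — A ⇓ S^7(Z), B ⇓ S^7(Z)

Derivation:
Term A:
  start: add(SZ, mul(add(SSSZ, Z), mul(SSZ, SZ)))
  step 1: S(add(Z, mul(add(SSSZ, Z), mul(SSZ, SZ))))
  step 2: S(mul(add(SSSZ, Z), mul(SSZ, SZ)))
  step 3: S(mul(S(add(SSZ, Z)), mul(SSZ, SZ)))
  step 4: S(add(mul(SSZ, SZ), mul(add(SSZ, Z), mul(SSZ, SZ))))
  step 5: S(add(add(SZ, mul(SZ, SZ)), mul(add(SSZ, Z), mul(SSZ, SZ))))
  step 6: S(add(S(add(Z, mul(SZ, SZ))), mul(add(SSZ, Z), mul(SSZ, SZ))))
  step 7: S(S(add(add(Z, mul(SZ, SZ)), mul(add(SSZ, Z), mul(SSZ, SZ)))))
  step 8: S(S(add(mul(SZ, SZ), mul(add(SSZ, Z), mul(SSZ, SZ)))))
  step 9: S(S(add(add(SZ, mul(Z, SZ)), mul(add(SSZ, Z), mul(SSZ, SZ)))))
  step 10: S(S(add(S(add(Z, mul(Z, SZ))), mul(add(SSZ, Z), mul(SSZ, SZ)))))
  step 11: S(S(S(add(add(Z, mul(Z, SZ)), mul(add(SSZ, Z), mul(SSZ, SZ))))))
  step 12: S(S(S(add(mul(Z, SZ), mul(add(SSZ, Z), mul(SSZ, SZ))))))
  step 13: S(S(S(add(Z, mul(add(SSZ, Z), mul(SSZ, SZ))))))
  step 14: S(S(S(mul(add(SSZ, Z), mul(SSZ, SZ)))))
  step 15: S(S(S(mul(S(add(SZ, Z)), mul(SSZ, SZ)))))
  step 16: S(S(S(add(mul(SSZ, SZ), mul(add(SZ, Z), mul(SSZ, SZ))))))
  step 17: S(S(S(add(add(SZ, mul(SZ, SZ)), mul(add(SZ, Z), mul(SSZ, SZ))))))
  step 18: S(S(S(add(S(add(Z, mul(SZ, SZ))), mul(add(SZ, Z), mul(SSZ, SZ))))))
  step 19: S(S(S(S(add(add(Z, mul(SZ, SZ)), mul(add(SZ, Z), mul(SSZ, SZ)))))))
  step 20: S(S(S(S(add(mul(SZ, SZ), mul(add(SZ, Z), mul(SSZ, SZ)))))))
  step 21: S(S(S(S(add(add(SZ, mul(Z, SZ)), mul(add(SZ, Z), mul(SSZ, SZ)))))))
  step 22: S(S(S(S(add(S(add(Z, mul(Z, SZ))), mul(add(SZ, Z), mul(SSZ, SZ)))))))
  step 23: S(S(S(S(S(add(add(Z, mul(Z, SZ)), mul(add(SZ, Z), mul(SSZ, SZ))))))))
  step 24: S(S(S(S(S(add(mul(Z, SZ), mul(add(SZ, Z), mul(SSZ, SZ))))))))
  step 25: S(S(S(S(S(add(Z, mul(add(SZ, Z), mul(SSZ, SZ))))))))
  step 26: S(S(S(S(S(mul(add(SZ, Z), mul(SSZ, SZ)))))))
  step 27: S(S(S(S(S(mul(S(add(Z, Z)), mul(SSZ, SZ)))))))
  step 28: S(S(S(S(S(add(mul(SSZ, SZ), mul(add(Z, Z), mul(SSZ, SZ))))))))
  step 29: S(S(S(S(S(add(add(SZ, mul(SZ, SZ)), mul(add(Z, Z), mul(SSZ, SZ))))))))
  step 30: S(S(S(S(S(add(S(add(Z, mul(SZ, SZ))), mul(add(Z, Z), mul(SSZ, SZ))))))))
  step 31: S(S(S(S(S(S(add(add(Z, mul(SZ, SZ)), mul(add(Z, Z), mul(SSZ, SZ)))))))))
  step 32: S(S(S(S(S(S(add(mul(SZ, SZ), mul(add(Z, Z), mul(SSZ, SZ)))))))))
  step 33: S(S(S(S(S(S(add(add(SZ, mul(Z, SZ)), mul(add(Z, Z), mul(SSZ, SZ)))))))))
  step 34: S(S(S(S(S(S(add(S(add(Z, mul(Z, SZ))), mul(add(Z, Z), mul(SSZ, SZ)))))))))
  step 35: S(S(S(S(S(S(S(add(add(Z, mul(Z, SZ)), mul(add(Z, Z), mul(SSZ, SZ))))))))))
  step 36: S(S(S(S(S(S(S(add(mul(Z, SZ), mul(add(Z, Z), mul(SSZ, SZ))))))))))
  step 37: S(S(S(S(S(S(S(add(Z, mul(add(Z, Z), mul(SSZ, SZ))))))))))
  step 38: S(S(S(S(S(S(S(mul(add(Z, Z), mul(SSZ, SZ)))))))))
  step 39: S(S(S(S(S(S(S(mul(Z, mul(SSZ, SZ)))))))))
  step 40: S^7(Z)

Term B:
  start: add(SSSZ, S^4(Z))
  step 1: S(add(SSZ, S^4(Z)))
  step 2: S(S(add(SZ, S^4(Z))))
  step 3: S(S(S(add(Z, S^4(Z)))))
  step 4: S^7(Z)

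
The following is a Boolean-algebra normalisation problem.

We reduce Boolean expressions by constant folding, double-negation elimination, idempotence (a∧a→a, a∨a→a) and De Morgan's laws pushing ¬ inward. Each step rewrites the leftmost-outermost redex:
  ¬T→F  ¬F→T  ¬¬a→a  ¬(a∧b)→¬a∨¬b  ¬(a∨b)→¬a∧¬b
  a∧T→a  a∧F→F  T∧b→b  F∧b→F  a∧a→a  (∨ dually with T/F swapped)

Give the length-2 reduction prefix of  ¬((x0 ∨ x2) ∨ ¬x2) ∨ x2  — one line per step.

  start: ¬((x0 ∨ x2) ∨ ¬x2) ∨ x2
  [1] (¬(x0 ∨ x2) ∧ ¬¬x2) ∨ x2
  [2] ((¬x0 ∧ ¬x2) ∧ ¬¬x2) ∨ x2

Answer: after 2 steps: ((¬x0 ∧ ¬x2) ∧ ¬¬x2) ∨ x2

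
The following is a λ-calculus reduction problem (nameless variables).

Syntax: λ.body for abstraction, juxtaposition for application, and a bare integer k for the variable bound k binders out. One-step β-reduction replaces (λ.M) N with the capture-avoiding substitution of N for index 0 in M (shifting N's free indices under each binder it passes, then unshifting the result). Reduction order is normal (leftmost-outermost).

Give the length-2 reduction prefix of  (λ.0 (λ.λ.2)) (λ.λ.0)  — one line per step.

  start: (λ.0 (λ.λ.2)) (λ.λ.0)
  step 1: (λ.λ.0) (λ.λ.λ.λ.0)
  step 2: λ.0

Answer: after 2 steps: λ.0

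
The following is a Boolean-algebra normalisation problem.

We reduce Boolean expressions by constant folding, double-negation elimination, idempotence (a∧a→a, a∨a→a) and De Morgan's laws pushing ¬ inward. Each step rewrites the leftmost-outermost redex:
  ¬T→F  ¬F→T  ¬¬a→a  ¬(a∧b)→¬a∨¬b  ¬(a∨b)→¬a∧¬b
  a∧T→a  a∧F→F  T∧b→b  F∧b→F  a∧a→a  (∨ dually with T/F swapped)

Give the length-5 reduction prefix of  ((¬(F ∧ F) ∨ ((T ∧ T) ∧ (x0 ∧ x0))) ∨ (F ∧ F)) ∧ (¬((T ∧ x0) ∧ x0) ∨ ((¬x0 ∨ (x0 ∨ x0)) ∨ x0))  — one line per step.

  start: ((¬(F ∧ F) ∨ ((T ∧ T) ∧ (x0 ∧ x0))) ∨ (F ∧ F)) ∧ (¬((T ∧ x0) ∧ x0) ∨ ((¬x0 ∨ (x0 ∨ x0)) ∨ x0))
  →1  (((¬F ∨ ¬F) ∨ ((T ∧ T) ∧ (x0 ∧ x0))) ∨ (F ∧ F)) ∧ (¬((T ∧ x0) ∧ x0) ∨ ((¬x0 ∨ (x0 ∨ x0)) ∨ x0))
  →2  ((¬F ∨ ((T ∧ T) ∧ (x0 ∧ x0))) ∨ (F ∧ F)) ∧ (¬((T ∧ x0) ∧ x0) ∨ ((¬x0 ∨ (x0 ∨ x0)) ∨ x0))
  →3  ((T ∨ ((T ∧ T) ∧ (x0 ∧ x0))) ∨ (F ∧ F)) ∧ (¬((T ∧ x0) ∧ x0) ∨ ((¬x0 ∨ (x0 ∨ x0)) ∨ x0))
  →4  (T ∨ (F ∧ F)) ∧ (¬((T ∧ x0) ∧ x0) ∨ ((¬x0 ∨ (x0 ∨ x0)) ∨ x0))
  →5  T ∧ (¬((T ∧ x0) ∧ x0) ∨ ((¬x0 ∨ (x0 ∨ x0)) ∨ x0))

Answer: after 5 steps: T ∧ (¬((T ∧ x0) ∧ x0) ∨ ((¬x0 ∨ (x0 ∨ x0)) ∨ x0))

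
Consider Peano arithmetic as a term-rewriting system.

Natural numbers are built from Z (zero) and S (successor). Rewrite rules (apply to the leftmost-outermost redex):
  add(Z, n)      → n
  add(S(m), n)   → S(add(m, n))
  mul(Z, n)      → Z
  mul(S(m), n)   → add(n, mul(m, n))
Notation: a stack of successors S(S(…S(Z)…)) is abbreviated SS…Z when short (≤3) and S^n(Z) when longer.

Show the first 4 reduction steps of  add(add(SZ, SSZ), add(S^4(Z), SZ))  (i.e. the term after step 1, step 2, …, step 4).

Answer: after 4 steps: S(S(add(SZ, add(S^4(Z), SZ))))

Derivation:
  start: add(add(SZ, SSZ), add(S^4(Z), SZ))
  →1  add(S(add(Z, SSZ)), add(S^4(Z), SZ))
  →2  S(add(add(Z, SSZ), add(S^4(Z), SZ)))
  →3  S(add(SSZ, add(S^4(Z), SZ)))
  →4  S(S(add(SZ, add(S^4(Z), SZ))))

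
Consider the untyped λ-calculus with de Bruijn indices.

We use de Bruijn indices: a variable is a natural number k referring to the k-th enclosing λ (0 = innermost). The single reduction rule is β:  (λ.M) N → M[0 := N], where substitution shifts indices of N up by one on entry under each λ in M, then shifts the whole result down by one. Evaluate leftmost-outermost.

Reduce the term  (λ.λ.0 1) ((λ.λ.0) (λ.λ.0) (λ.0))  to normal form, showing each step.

  start: (λ.λ.0 1) ((λ.λ.0) (λ.λ.0) (λ.0))
  [1] λ.0 ((λ.λ.0) (λ.λ.0) (λ.0))
  [2] λ.0 ((λ.0) (λ.0))
  [3] λ.0 (λ.0)

Answer: normal form = λ.0 (λ.0)  (in 3 steps)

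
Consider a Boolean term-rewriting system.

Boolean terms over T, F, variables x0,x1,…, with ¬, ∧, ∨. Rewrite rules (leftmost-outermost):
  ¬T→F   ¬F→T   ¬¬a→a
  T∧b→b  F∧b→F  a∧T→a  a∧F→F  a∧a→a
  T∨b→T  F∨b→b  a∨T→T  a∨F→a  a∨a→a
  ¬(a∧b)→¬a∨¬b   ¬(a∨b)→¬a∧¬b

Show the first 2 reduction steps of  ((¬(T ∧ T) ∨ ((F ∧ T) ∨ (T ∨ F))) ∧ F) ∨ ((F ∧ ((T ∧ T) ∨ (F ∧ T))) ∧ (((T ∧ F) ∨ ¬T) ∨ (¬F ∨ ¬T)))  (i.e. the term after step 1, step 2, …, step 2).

  start: ((¬(T ∧ T) ∨ ((F ∧ T) ∨ (T ∨ F))) ∧ F) ∨ ((F ∧ ((T ∧ T) ∨ (F ∧ T))) ∧ (((T ∧ F) ∨ ¬T) ∨ (¬F ∨ ¬T)))
  [1] F ∨ ((F ∧ ((T ∧ T) ∨ (F ∧ T))) ∧ (((T ∧ F) ∨ ¬T) ∨ (¬F ∨ ¬T)))
  [2] (F ∧ ((T ∧ T) ∨ (F ∧ T))) ∧ (((T ∧ F) ∨ ¬T) ∨ (¬F ∨ ¬T))

Answer: after 2 steps: (F ∧ ((T ∧ T) ∨ (F ∧ T))) ∧ (((T ∧ F) ∨ ¬T) ∨ (¬F ∨ ¬T))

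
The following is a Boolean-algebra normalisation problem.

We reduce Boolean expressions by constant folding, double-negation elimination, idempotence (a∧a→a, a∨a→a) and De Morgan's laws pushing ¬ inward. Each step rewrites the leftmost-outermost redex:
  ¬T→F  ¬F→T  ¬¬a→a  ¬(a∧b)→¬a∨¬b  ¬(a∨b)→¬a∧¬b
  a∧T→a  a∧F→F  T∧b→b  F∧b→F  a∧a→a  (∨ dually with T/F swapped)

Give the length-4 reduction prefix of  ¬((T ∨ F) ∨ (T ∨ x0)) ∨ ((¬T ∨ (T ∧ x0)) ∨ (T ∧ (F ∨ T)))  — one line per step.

  start: ¬((T ∨ F) ∨ (T ∨ x0)) ∨ ((¬T ∨ (T ∧ x0)) ∨ (T ∧ (F ∨ T)))
  →1  (¬(T ∨ F) ∧ ¬(T ∨ x0)) ∨ ((¬T ∨ (T ∧ x0)) ∨ (T ∧ (F ∨ T)))
  →2  ((¬T ∧ ¬F) ∧ ¬(T ∨ x0)) ∨ ((¬T ∨ (T ∧ x0)) ∨ (T ∧ (F ∨ T)))
  →3  ((F ∧ ¬F) ∧ ¬(T ∨ x0)) ∨ ((¬T ∨ (T ∧ x0)) ∨ (T ∧ (F ∨ T)))
  →4  (F ∧ ¬(T ∨ x0)) ∨ ((¬T ∨ (T ∧ x0)) ∨ (T ∧ (F ∨ T)))

Answer: after 4 steps: (F ∧ ¬(T ∨ x0)) ∨ ((¬T ∨ (T ∧ x0)) ∨ (T ∧ (F ∨ T)))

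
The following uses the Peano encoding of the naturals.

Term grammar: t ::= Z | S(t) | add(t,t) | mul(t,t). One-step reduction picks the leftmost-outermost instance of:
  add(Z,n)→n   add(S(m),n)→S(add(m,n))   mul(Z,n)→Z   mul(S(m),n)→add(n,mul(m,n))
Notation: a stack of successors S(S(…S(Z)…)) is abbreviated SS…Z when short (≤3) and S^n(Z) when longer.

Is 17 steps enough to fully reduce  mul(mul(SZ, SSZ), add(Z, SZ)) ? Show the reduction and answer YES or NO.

Answer: YES — reaches normal form SSZ in 14 ≤ 17 steps

Reduction:
  start: mul(mul(SZ, SSZ), add(Z, SZ))
  →1  mul(add(SSZ, mul(Z, SSZ)), add(Z, SZ))
  →2  mul(S(add(SZ, mul(Z, SSZ))), add(Z, SZ))
  →3  add(add(Z, SZ), mul(add(SZ, mul(Z, SSZ)), add(Z, SZ)))
  →4  add(SZ, mul(add(SZ, mul(Z, SSZ)), add(Z, SZ)))
  →5  S(add(Z, mul(add(SZ, mul(Z, SSZ)), add(Z, SZ))))
  →6  S(mul(add(SZ, mul(Z, SSZ)), add(Z, SZ)))
  →7  S(mul(S(add(Z, mul(Z, SSZ))), add(Z, SZ)))
  →8  S(add(add(Z, SZ), mul(add(Z, mul(Z, SSZ)), add(Z, SZ))))
  →9  S(add(SZ, mul(add(Z, mul(Z, SSZ)), add(Z, SZ))))
  →10  S(S(add(Z, mul(add(Z, mul(Z, SSZ)), add(Z, SZ)))))
  →11  S(S(mul(add(Z, mul(Z, SSZ)), add(Z, SZ))))
  →12  S(S(mul(mul(Z, SSZ), add(Z, SZ))))
  →13  S(S(mul(Z, add(Z, SZ))))
  →14  SSZ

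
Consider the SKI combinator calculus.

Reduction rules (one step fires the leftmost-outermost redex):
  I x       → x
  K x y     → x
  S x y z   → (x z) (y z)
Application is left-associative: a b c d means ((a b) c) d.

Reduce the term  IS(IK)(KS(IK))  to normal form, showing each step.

  start: IS(IK)(KS(IK))
  step 1: S(IK)(KS(IK))
  step 2: SK(KS(IK))
  step 3: SKS

Answer: normal form = SKS  (in 3 steps)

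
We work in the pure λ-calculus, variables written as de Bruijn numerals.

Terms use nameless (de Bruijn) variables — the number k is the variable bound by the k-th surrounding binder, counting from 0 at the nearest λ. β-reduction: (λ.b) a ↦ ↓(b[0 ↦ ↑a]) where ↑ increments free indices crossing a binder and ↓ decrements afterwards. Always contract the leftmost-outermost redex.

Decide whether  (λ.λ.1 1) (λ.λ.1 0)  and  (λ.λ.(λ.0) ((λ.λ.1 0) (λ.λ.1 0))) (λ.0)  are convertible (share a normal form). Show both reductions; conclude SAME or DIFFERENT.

Answer: SAME — A ⇓ λ.λ.λ.1 0, B ⇓ λ.λ.λ.1 0

Working:
Term A:
  start: (λ.λ.1 1) (λ.λ.1 0)
  step 1: λ.(λ.λ.1 0) (λ.λ.1 0)
  step 2: λ.λ.(λ.λ.1 0) 0
  step 3: λ.λ.λ.1 0

Term B:
  start: (λ.λ.(λ.0) ((λ.λ.1 0) (λ.λ.1 0))) (λ.0)
  step 1: λ.(λ.0) ((λ.λ.1 0) (λ.λ.1 0))
  step 2: λ.(λ.λ.1 0) (λ.λ.1 0)
  step 3: λ.λ.(λ.λ.1 0) 0
  step 4: λ.λ.λ.1 0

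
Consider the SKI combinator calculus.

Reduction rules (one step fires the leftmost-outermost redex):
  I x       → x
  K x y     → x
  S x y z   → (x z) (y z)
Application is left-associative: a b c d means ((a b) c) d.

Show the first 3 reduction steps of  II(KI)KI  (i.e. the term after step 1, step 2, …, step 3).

Answer: after 3 steps: II

Reduction:
  start: II(KI)KI
  [1] I(KI)KI
  [2] KIKI
  [3] II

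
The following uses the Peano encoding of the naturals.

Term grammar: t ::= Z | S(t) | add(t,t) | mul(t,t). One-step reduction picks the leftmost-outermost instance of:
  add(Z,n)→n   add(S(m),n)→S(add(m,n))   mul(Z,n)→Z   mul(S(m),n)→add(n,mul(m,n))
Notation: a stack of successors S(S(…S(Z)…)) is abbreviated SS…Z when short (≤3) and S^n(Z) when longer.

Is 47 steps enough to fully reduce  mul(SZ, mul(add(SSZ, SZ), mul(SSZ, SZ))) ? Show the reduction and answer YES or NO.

Answer: YES — reaches normal form S^6(Z) in 46 ≤ 47 steps

Working:
  start: mul(SZ, mul(add(SSZ, SZ), mul(SSZ, SZ)))
  [1] add(mul(add(SSZ, SZ), mul(SSZ, SZ)), mul(Z, mul(add(SSZ, SZ), mul(SSZ, SZ))))
  [2] add(mul(S(add(SZ, SZ)), mul(SSZ, SZ)), mul(Z, mul(add(SSZ, SZ), mul(SSZ, SZ))))
  [3] add(add(mul(SSZ, SZ), mul(add(SZ, SZ), mul(SSZ, SZ))), mul(Z, mul(add(SSZ, SZ), mul(SSZ, SZ))))
  [4] add(add(add(SZ, mul(SZ, SZ)), mul(add(SZ, SZ), mul(SSZ, SZ))), mul(Z, mul(add(SSZ, SZ), mul(SSZ, SZ))))
  [5] add(add(S(add(Z, mul(SZ, SZ))), mul(add(SZ, SZ), mul(SSZ, SZ))), mul(Z, mul(add(SSZ, SZ), mul(SSZ, SZ))))
  [6] add(S(add(add(Z, mul(SZ, SZ)), mul(add(SZ, SZ), mul(SSZ, SZ)))), mul(Z, mul(add(SSZ, SZ), mul(SSZ, SZ))))
  [7] S(add(add(add(Z, mul(SZ, SZ)), mul(add(SZ, SZ), mul(SSZ, SZ))), mul(Z, mul(add(SSZ, SZ), mul(SSZ, SZ)))))
  [8] S(add(add(mul(SZ, SZ), mul(add(SZ, SZ), mul(SSZ, SZ))), mul(Z, mul(add(SSZ, SZ), mul(SSZ, SZ)))))
  [9] S(add(add(add(SZ, mul(Z, SZ)), mul(add(SZ, SZ), mul(SSZ, SZ))), mul(Z, mul(add(SSZ, SZ), mul(SSZ, SZ)))))
  [10] S(add(add(S(add(Z, mul(Z, SZ))), mul(add(SZ, SZ), mul(SSZ, SZ))), mul(Z, mul(add(SSZ, SZ), mul(SSZ, SZ)))))
  [11] S(add(S(add(add(Z, mul(Z, SZ)), mul(add(SZ, SZ), mul(SSZ, SZ)))), mul(Z, mul(add(SSZ, SZ), mul(SSZ, SZ)))))
  [12] S(S(add(add(add(Z, mul(Z, SZ)), mul(add(SZ, SZ), mul(SSZ, SZ))), mul(Z, mul(add(SSZ, SZ), mul(SSZ, SZ))))))
  [13] S(S(add(add(mul(Z, SZ), mul(add(SZ, SZ), mul(SSZ, SZ))), mul(Z, mul(add(SSZ, SZ), mul(SSZ, SZ))))))
  [14] S(S(add(add(Z, mul(add(SZ, SZ), mul(SSZ, SZ))), mul(Z, mul(add(SSZ, SZ), mul(SSZ, SZ))))))
  [15] S(S(add(mul(add(SZ, SZ), mul(SSZ, SZ)), mul(Z, mul(add(SSZ, SZ), mul(SSZ, SZ))))))
  [16] S(S(add(mul(S(add(Z, SZ)), mul(SSZ, SZ)), mul(Z, mul(add(SSZ, SZ), mul(SSZ, SZ))))))
  [17] S(S(add(add(mul(SSZ, SZ), mul(add(Z, SZ), mul(SSZ, SZ))), mul(Z, mul(add(SSZ, SZ), mul(SSZ, SZ))))))
  [18] S(S(add(add(add(SZ, mul(SZ, SZ)), mul(add(Z, SZ), mul(SSZ, SZ))), mul(Z, mul(add(SSZ, SZ), mul(SSZ, SZ))))))
  [19] S(S(add(add(S(add(Z, mul(SZ, SZ))), mul(add(Z, SZ), mul(SSZ, SZ))), mul(Z, mul(add(SSZ, SZ), mul(SSZ, SZ))))))
  [20] S(S(add(S(add(add(Z, mul(SZ, SZ)), mul(add(Z, SZ), mul(SSZ, SZ)))), mul(Z, mul(add(SSZ, SZ), mul(SSZ, SZ))))))
  [21] S(S(S(add(add(add(Z, mul(SZ, SZ)), mul(add(Z, SZ), mul(SSZ, SZ))), mul(Z, mul(add(SSZ, SZ), mul(SSZ, SZ)))))))
  [22] S(S(S(add(add(mul(SZ, SZ), mul(add(Z, SZ), mul(SSZ, SZ))), mul(Z, mul(add(SSZ, SZ), mul(SSZ, SZ)))))))
  [23] S(S(S(add(add(add(SZ, mul(Z, SZ)), mul(add(Z, SZ), mul(SSZ, SZ))), mul(Z, mul(add(SSZ, SZ), mul(SSZ, SZ)))))))
  [24] S(S(S(add(add(S(add(Z, mul(Z, SZ))), mul(add(Z, SZ), mul(SSZ, SZ))), mul(Z, mul(add(SSZ, SZ), mul(SSZ, SZ)))))))
  [25] S(S(S(add(S(add(add(Z, mul(Z, SZ)), mul(add(Z, SZ), mul(SSZ, SZ)))), mul(Z, mul(add(SSZ, SZ), mul(SSZ, SZ)))))))
  [26] S(S(S(S(add(add(add(Z, mul(Z, SZ)), mul(add(Z, SZ), mul(SSZ, SZ))), mul(Z, mul(add(SSZ, SZ), mul(SSZ, SZ))))))))
  [27] S(S(S(S(add(add(mul(Z, SZ), mul(add(Z, SZ), mul(SSZ, SZ))), mul(Z, mul(add(SSZ, SZ), mul(SSZ, SZ))))))))
  [28] S(S(S(S(add(add(Z, mul(add(Z, SZ), mul(SSZ, SZ))), mul(Z, mul(add(SSZ, SZ), mul(SSZ, SZ))))))))
  [29] S(S(S(S(add(mul(add(Z, SZ), mul(SSZ, SZ)), mul(Z, mul(add(SSZ, SZ), mul(SSZ, SZ))))))))
  [30] S(S(S(S(add(mul(SZ, mul(SSZ, SZ)), mul(Z, mul(add(SSZ, SZ), mul(SSZ, SZ))))))))
  [31] S(S(S(S(add(add(mul(SSZ, SZ), mul(Z, mul(SSZ, SZ))), mul(Z, mul(add(SSZ, SZ), mul(SSZ, SZ))))))))
  [32] S(S(S(S(add(add(add(SZ, mul(SZ, SZ)), mul(Z, mul(SSZ, SZ))), mul(Z, mul(add(SSZ, SZ), mul(SSZ, SZ))))))))
  [33] S(S(S(S(add(add(S(add(Z, mul(SZ, SZ))), mul(Z, mul(SSZ, SZ))), mul(Z, mul(add(SSZ, SZ), mul(SSZ, SZ))))))))
  [34] S(S(S(S(add(S(add(add(Z, mul(SZ, SZ)), mul(Z, mul(SSZ, SZ)))), mul(Z, mul(add(SSZ, SZ), mul(SSZ, SZ))))))))
  [35] S(S(S(S(S(add(add(add(Z, mul(SZ, SZ)), mul(Z, mul(SSZ, SZ))), mul(Z, mul(add(SSZ, SZ), mul(SSZ, SZ)))))))))
  [36] S(S(S(S(S(add(add(mul(SZ, SZ), mul(Z, mul(SSZ, SZ))), mul(Z, mul(add(SSZ, SZ), mul(SSZ, SZ)))))))))
  [37] S(S(S(S(S(add(add(add(SZ, mul(Z, SZ)), mul(Z, mul(SSZ, SZ))), mul(Z, mul(add(SSZ, SZ), mul(SSZ, SZ)))))))))
  [38] S(S(S(S(S(add(add(S(add(Z, mul(Z, SZ))), mul(Z, mul(SSZ, SZ))), mul(Z, mul(add(SSZ, SZ), mul(SSZ, SZ)))))))))
  [39] S(S(S(S(S(add(S(add(add(Z, mul(Z, SZ)), mul(Z, mul(SSZ, SZ)))), mul(Z, mul(add(SSZ, SZ), mul(SSZ, SZ)))))))))
  [40] S(S(S(S(S(S(add(add(add(Z, mul(Z, SZ)), mul(Z, mul(SSZ, SZ))), mul(Z, mul(add(SSZ, SZ), mul(SSZ, SZ))))))))))
  [41] S(S(S(S(S(S(add(add(mul(Z, SZ), mul(Z, mul(SSZ, SZ))), mul(Z, mul(add(SSZ, SZ), mul(SSZ, SZ))))))))))
  [42] S(S(S(S(S(S(add(add(Z, mul(Z, mul(SSZ, SZ))), mul(Z, mul(add(SSZ, SZ), mul(SSZ, SZ))))))))))
  [43] S(S(S(S(S(S(add(mul(Z, mul(SSZ, SZ)), mul(Z, mul(add(SSZ, SZ), mul(SSZ, SZ))))))))))
  [44] S(S(S(S(S(S(add(Z, mul(Z, mul(add(SSZ, SZ), mul(SSZ, SZ))))))))))
  [45] S(S(S(S(S(S(mul(Z, mul(add(SSZ, SZ), mul(SSZ, SZ)))))))))
  [46] S^6(Z)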